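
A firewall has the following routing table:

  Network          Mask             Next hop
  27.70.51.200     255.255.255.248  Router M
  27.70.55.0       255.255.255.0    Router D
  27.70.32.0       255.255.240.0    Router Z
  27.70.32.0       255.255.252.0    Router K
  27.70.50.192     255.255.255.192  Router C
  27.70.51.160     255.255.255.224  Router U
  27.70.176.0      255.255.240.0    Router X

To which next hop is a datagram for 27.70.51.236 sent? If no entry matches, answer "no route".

No entry's prefix contains 27.70.51.236; there is no default route.

no route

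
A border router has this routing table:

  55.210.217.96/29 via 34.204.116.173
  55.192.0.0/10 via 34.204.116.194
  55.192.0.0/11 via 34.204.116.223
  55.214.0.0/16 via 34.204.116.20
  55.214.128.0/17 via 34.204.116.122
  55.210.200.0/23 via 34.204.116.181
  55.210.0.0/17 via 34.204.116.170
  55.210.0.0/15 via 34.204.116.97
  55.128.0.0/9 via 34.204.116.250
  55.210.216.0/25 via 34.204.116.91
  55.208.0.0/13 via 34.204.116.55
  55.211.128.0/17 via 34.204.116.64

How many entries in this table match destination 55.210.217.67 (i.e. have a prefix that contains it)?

5

Prefixes containing 55.210.217.67:
  55.128.0.0/9 (55.128.0.0 - 55.255.255.255)
  55.192.0.0/10 (55.192.0.0 - 55.255.255.255)
  55.192.0.0/11 (55.192.0.0 - 55.223.255.255)
  55.208.0.0/13 (55.208.0.0 - 55.215.255.255)
  55.210.0.0/15 (55.210.0.0 - 55.211.255.255)
Total matching entries: 5.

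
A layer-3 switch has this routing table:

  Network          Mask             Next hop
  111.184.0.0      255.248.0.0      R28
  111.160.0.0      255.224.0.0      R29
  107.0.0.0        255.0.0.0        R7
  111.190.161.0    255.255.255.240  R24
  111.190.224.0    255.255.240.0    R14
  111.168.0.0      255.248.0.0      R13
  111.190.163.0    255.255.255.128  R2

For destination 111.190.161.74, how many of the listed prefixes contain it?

2

Prefixes containing 111.190.161.74:
  111.160.0.0/11 (111.160.0.0 - 111.191.255.255)
  111.184.0.0/13 (111.184.0.0 - 111.191.255.255)
Total matching entries: 2.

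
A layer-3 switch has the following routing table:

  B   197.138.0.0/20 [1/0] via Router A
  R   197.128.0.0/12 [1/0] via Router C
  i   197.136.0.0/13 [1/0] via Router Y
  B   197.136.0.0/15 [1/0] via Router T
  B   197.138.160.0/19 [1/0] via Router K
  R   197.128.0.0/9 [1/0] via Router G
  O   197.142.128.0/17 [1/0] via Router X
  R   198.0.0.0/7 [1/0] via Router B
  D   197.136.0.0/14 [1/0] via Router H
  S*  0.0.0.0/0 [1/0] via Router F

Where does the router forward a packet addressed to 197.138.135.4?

Routes whose prefix contains 197.138.135.4:
  0.0.0.0/0 (default, matches everything) -> Router F
  197.128.0.0/9 (197.128.0.0 - 197.255.255.255) -> Router G
  197.128.0.0/12 (197.128.0.0 - 197.143.255.255) -> Router C
  197.136.0.0/13 (197.136.0.0 - 197.143.255.255) -> Router Y
  197.136.0.0/14 (197.136.0.0 - 197.139.255.255) -> Router H
More-specific entries that do NOT match:
  197.138.0.0/20 (197.138.0.0 - 197.138.15.255) does not contain 197.138.135.4
  197.138.160.0/19 (197.138.160.0 - 197.138.191.255) does not contain 197.138.135.4
  197.142.128.0/17 (197.142.128.0 - 197.142.255.255) does not contain 197.138.135.4
  197.136.0.0/15 (197.136.0.0 - 197.137.255.255) does not contain 197.138.135.4
Longest matching prefix is /14 -> next hop Router H.

Router H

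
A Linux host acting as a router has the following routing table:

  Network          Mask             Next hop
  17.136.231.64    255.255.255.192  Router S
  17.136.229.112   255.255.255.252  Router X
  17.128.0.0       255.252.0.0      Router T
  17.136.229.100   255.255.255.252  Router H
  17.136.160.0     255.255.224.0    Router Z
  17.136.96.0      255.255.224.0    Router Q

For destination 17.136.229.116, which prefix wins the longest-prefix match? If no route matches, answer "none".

none

17.136.229.116 is outside every listed prefix and there is no default route.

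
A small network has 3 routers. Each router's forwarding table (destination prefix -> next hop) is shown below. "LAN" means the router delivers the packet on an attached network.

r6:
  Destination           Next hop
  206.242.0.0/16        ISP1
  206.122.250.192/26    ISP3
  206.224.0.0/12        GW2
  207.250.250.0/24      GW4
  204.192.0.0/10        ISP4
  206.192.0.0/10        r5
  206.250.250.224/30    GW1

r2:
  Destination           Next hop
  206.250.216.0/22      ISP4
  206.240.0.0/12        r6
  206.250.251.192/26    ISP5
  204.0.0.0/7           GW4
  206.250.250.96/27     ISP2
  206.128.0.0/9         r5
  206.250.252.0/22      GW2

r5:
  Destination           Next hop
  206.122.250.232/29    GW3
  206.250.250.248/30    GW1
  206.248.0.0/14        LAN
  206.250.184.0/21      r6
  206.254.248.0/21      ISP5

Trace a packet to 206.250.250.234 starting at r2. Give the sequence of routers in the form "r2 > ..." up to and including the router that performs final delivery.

r2 > r6 > r5

At r2: longest match for 206.250.250.234 is 206.240.0.0/12 -> r6
At r6: longest match for 206.250.250.234 is 206.192.0.0/10 -> r5
At r5: longest match for 206.250.250.234 is 206.248.0.0/14 -> LAN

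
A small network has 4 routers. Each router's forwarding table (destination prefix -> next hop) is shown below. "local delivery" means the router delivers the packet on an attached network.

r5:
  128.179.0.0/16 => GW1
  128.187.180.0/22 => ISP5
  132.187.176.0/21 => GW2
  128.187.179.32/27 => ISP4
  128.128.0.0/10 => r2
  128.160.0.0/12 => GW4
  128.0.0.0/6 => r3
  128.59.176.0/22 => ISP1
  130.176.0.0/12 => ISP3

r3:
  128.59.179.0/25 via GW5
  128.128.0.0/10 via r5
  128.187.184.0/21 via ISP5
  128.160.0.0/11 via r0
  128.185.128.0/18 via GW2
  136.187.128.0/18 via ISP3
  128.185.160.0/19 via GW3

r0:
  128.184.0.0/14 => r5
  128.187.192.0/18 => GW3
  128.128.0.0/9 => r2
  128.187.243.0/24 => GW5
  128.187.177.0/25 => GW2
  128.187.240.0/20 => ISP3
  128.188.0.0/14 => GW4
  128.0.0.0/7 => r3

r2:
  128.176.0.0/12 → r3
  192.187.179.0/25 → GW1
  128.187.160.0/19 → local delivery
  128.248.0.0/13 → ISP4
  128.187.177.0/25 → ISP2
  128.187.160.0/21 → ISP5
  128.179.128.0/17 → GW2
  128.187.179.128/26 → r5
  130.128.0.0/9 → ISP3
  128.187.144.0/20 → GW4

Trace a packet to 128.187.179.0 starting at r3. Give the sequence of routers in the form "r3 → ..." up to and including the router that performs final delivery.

r3 → r0 → r5 → r2

At r3: longest match for 128.187.179.0 is 128.160.0.0/11 -> r0
At r0: longest match for 128.187.179.0 is 128.184.0.0/14 -> r5
At r5: longest match for 128.187.179.0 is 128.128.0.0/10 -> r2
At r2: longest match for 128.187.179.0 is 128.187.160.0/19 -> local delivery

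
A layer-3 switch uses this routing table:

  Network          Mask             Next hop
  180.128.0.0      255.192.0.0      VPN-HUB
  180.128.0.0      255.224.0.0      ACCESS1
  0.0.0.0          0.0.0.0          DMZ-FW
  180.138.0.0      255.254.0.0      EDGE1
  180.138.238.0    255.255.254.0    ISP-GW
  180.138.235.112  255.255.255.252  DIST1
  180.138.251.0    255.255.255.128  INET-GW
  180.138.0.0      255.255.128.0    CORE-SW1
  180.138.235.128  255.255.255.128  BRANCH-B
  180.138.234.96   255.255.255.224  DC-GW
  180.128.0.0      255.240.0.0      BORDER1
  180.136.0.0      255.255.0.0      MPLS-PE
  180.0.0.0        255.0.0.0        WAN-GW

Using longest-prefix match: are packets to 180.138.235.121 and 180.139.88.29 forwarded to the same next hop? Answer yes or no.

180.138.235.121: longest match 180.138.0.0/15 -> EDGE1
180.139.88.29: longest match 180.138.0.0/15 -> EDGE1

yes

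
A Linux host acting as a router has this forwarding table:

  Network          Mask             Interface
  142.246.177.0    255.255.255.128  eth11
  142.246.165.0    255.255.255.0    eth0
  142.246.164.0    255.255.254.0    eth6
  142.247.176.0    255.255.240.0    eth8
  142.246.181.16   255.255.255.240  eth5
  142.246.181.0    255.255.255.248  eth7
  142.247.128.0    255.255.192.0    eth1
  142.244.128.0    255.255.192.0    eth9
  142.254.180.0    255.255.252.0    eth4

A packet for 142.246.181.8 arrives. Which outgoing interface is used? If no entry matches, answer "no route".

no route

No entry's prefix contains 142.246.181.8; there is no default route.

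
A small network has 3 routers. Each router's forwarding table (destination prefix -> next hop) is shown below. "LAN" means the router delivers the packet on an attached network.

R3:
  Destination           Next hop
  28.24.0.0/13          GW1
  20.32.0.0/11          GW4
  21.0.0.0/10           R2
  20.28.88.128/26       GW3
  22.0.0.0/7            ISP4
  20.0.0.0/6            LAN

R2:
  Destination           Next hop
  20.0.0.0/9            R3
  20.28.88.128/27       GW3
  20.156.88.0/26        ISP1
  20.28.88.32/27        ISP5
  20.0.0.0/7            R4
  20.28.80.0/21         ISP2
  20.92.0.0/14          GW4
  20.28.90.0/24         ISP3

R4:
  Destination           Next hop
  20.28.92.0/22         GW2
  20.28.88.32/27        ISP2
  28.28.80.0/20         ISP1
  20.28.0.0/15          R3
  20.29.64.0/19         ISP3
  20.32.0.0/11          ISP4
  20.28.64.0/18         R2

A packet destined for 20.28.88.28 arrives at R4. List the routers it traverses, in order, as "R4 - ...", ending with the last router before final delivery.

At R4: longest match for 20.28.88.28 is 20.28.64.0/18 -> R2
At R2: longest match for 20.28.88.28 is 20.0.0.0/9 -> R3
At R3: longest match for 20.28.88.28 is 20.0.0.0/6 -> LAN

R4 - R2 - R3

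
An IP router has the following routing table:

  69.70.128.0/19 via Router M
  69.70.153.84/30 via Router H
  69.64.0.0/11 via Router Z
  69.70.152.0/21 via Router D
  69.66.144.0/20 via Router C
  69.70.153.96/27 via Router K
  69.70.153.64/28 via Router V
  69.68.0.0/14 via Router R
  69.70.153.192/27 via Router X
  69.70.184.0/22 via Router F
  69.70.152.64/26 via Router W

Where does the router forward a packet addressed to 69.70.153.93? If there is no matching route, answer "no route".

Routes whose prefix contains 69.70.153.93:
  69.64.0.0/11 (69.64.0.0 - 69.95.255.255) -> Router Z
  69.68.0.0/14 (69.68.0.0 - 69.71.255.255) -> Router R
  69.70.128.0/19 (69.70.128.0 - 69.70.159.255) -> Router M
  69.70.152.0/21 (69.70.152.0 - 69.70.159.255) -> Router D
More-specific entries that do NOT match:
  69.70.153.84/30 (69.70.153.84 - 69.70.153.87) does not contain 69.70.153.93
  69.70.153.64/28 (69.70.153.64 - 69.70.153.79) does not contain 69.70.153.93
  69.70.153.96/27 (69.70.153.96 - 69.70.153.127) does not contain 69.70.153.93
  69.70.153.192/27 (69.70.153.192 - 69.70.153.223) does not contain 69.70.153.93
  69.70.152.64/26 (69.70.152.64 - 69.70.152.127) does not contain 69.70.153.93
  69.70.184.0/22 (69.70.184.0 - 69.70.187.255) does not contain 69.70.153.93
Longest matching prefix is /21 -> next hop Router D.

Router D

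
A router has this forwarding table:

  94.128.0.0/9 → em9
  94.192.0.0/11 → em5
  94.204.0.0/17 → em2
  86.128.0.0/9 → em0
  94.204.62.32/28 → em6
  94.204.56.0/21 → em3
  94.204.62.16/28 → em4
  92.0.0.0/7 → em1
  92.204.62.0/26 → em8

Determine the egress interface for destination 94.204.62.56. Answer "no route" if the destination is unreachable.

Routes whose prefix contains 94.204.62.56:
  94.128.0.0/9 (94.128.0.0 - 94.255.255.255) -> em9
  94.192.0.0/11 (94.192.0.0 - 94.223.255.255) -> em5
  94.204.0.0/17 (94.204.0.0 - 94.204.127.255) -> em2
  94.204.56.0/21 (94.204.56.0 - 94.204.63.255) -> em3
More-specific entries that do NOT match:
  94.204.62.32/28 (94.204.62.32 - 94.204.62.47) does not contain 94.204.62.56
  94.204.62.16/28 (94.204.62.16 - 94.204.62.31) does not contain 94.204.62.56
  92.204.62.0/26 (92.204.62.0 - 92.204.62.63) does not contain 94.204.62.56
Longest matching prefix is /21 -> interface em3.

em3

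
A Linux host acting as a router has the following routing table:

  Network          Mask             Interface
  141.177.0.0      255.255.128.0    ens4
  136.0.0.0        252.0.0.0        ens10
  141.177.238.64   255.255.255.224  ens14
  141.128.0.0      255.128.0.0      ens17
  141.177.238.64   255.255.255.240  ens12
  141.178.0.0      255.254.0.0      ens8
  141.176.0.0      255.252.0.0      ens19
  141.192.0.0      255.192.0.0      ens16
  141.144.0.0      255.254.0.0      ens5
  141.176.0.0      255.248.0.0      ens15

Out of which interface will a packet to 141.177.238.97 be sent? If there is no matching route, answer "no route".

ens19

Routes whose prefix contains 141.177.238.97:
  141.128.0.0/9 (141.128.0.0 - 141.255.255.255) -> ens17
  141.176.0.0/13 (141.176.0.0 - 141.183.255.255) -> ens15
  141.176.0.0/14 (141.176.0.0 - 141.179.255.255) -> ens19
More-specific entries that do NOT match:
  141.177.238.64/28 (141.177.238.64 - 141.177.238.79) does not contain 141.177.238.97
  141.177.238.64/27 (141.177.238.64 - 141.177.238.95) does not contain 141.177.238.97
  141.177.0.0/17 (141.177.0.0 - 141.177.127.255) does not contain 141.177.238.97
  141.178.0.0/15 (141.178.0.0 - 141.179.255.255) does not contain 141.177.238.97
  141.144.0.0/15 (141.144.0.0 - 141.145.255.255) does not contain 141.177.238.97
Longest matching prefix is /14 -> interface ens19.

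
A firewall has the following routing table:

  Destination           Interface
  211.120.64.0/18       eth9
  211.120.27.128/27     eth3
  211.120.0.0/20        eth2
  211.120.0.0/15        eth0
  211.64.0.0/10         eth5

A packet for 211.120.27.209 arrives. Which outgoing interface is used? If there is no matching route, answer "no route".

eth0

Routes whose prefix contains 211.120.27.209:
  211.64.0.0/10 (211.64.0.0 - 211.127.255.255) -> eth5
  211.120.0.0/15 (211.120.0.0 - 211.121.255.255) -> eth0
More-specific entries that do NOT match:
  211.120.27.128/27 (211.120.27.128 - 211.120.27.159) does not contain 211.120.27.209
  211.120.0.0/20 (211.120.0.0 - 211.120.15.255) does not contain 211.120.27.209
  211.120.64.0/18 (211.120.64.0 - 211.120.127.255) does not contain 211.120.27.209
Longest matching prefix is /15 -> interface eth0.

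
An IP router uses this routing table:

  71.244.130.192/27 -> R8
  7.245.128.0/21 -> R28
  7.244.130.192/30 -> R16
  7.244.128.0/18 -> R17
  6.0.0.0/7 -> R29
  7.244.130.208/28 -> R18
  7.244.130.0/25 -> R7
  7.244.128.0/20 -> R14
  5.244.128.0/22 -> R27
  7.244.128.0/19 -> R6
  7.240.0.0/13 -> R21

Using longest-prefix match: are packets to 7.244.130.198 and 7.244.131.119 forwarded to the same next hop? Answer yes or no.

yes

7.244.130.198: longest match 7.244.128.0/20 -> R14
7.244.131.119: longest match 7.244.128.0/20 -> R14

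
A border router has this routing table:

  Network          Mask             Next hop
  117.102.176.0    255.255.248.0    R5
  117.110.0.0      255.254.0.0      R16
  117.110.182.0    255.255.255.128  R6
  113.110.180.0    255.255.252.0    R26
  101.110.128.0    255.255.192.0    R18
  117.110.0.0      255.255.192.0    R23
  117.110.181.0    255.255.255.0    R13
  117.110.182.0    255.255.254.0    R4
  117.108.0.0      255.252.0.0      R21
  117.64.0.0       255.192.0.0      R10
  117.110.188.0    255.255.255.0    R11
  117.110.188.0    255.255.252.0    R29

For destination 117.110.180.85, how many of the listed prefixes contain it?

Prefixes containing 117.110.180.85:
  117.64.0.0/10 (117.64.0.0 - 117.127.255.255)
  117.108.0.0/14 (117.108.0.0 - 117.111.255.255)
  117.110.0.0/15 (117.110.0.0 - 117.111.255.255)
Total matching entries: 3.

3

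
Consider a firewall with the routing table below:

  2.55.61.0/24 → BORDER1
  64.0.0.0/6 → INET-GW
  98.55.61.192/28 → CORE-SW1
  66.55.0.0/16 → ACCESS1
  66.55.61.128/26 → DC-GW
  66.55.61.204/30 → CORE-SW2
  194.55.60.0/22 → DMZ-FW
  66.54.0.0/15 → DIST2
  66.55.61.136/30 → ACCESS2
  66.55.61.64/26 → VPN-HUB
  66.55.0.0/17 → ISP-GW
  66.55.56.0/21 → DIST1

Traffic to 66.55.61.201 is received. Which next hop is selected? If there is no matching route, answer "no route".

Routes whose prefix contains 66.55.61.201:
  64.0.0.0/6 (64.0.0.0 - 67.255.255.255) -> INET-GW
  66.54.0.0/15 (66.54.0.0 - 66.55.255.255) -> DIST2
  66.55.0.0/16 (66.55.0.0 - 66.55.255.255) -> ACCESS1
  66.55.0.0/17 (66.55.0.0 - 66.55.127.255) -> ISP-GW
  66.55.56.0/21 (66.55.56.0 - 66.55.63.255) -> DIST1
More-specific entries that do NOT match:
  66.55.61.204/30 (66.55.61.204 - 66.55.61.207) does not contain 66.55.61.201
  66.55.61.136/30 (66.55.61.136 - 66.55.61.139) does not contain 66.55.61.201
  98.55.61.192/28 (98.55.61.192 - 98.55.61.207) does not contain 66.55.61.201
  66.55.61.128/26 (66.55.61.128 - 66.55.61.191) does not contain 66.55.61.201
  66.55.61.64/26 (66.55.61.64 - 66.55.61.127) does not contain 66.55.61.201
  2.55.61.0/24 (2.55.61.0 - 2.55.61.255) does not contain 66.55.61.201
  194.55.60.0/22 (194.55.60.0 - 194.55.63.255) does not contain 66.55.61.201
Longest matching prefix is /21 -> next hop DIST1.

DIST1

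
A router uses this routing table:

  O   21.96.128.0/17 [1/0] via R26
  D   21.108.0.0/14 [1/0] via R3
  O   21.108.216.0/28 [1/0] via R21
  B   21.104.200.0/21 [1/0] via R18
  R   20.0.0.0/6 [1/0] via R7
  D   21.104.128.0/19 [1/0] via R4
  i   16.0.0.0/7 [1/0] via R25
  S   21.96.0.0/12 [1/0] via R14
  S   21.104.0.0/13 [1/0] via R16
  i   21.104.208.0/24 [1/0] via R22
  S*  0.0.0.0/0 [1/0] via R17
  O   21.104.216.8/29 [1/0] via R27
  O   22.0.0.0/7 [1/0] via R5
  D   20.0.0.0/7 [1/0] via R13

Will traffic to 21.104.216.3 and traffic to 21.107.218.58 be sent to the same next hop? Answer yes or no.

21.104.216.3: longest match 21.104.0.0/13 -> R16
21.107.218.58: longest match 21.104.0.0/13 -> R16

yes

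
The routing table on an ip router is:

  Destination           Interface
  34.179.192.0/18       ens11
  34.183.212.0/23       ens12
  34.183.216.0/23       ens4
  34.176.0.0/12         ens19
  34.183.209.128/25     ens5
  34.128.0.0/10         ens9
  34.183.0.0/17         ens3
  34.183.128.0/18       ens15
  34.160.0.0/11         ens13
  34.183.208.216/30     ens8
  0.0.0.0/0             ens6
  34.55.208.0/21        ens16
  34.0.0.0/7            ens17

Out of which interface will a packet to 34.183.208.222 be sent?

Routes whose prefix contains 34.183.208.222:
  0.0.0.0/0 (default, matches everything) -> ens6
  34.0.0.0/7 (34.0.0.0 - 35.255.255.255) -> ens17
  34.128.0.0/10 (34.128.0.0 - 34.191.255.255) -> ens9
  34.160.0.0/11 (34.160.0.0 - 34.191.255.255) -> ens13
  34.176.0.0/12 (34.176.0.0 - 34.191.255.255) -> ens19
More-specific entries that do NOT match:
  34.183.208.216/30 (34.183.208.216 - 34.183.208.219) does not contain 34.183.208.222
  34.183.209.128/25 (34.183.209.128 - 34.183.209.255) does not contain 34.183.208.222
  34.183.212.0/23 (34.183.212.0 - 34.183.213.255) does not contain 34.183.208.222
  34.183.216.0/23 (34.183.216.0 - 34.183.217.255) does not contain 34.183.208.222
  34.55.208.0/21 (34.55.208.0 - 34.55.215.255) does not contain 34.183.208.222
  34.179.192.0/18 (34.179.192.0 - 34.179.255.255) does not contain 34.183.208.222
  34.183.128.0/18 (34.183.128.0 - 34.183.191.255) does not contain 34.183.208.222
  34.183.0.0/17 (34.183.0.0 - 34.183.127.255) does not contain 34.183.208.222
Longest matching prefix is /12 -> interface ens19.

ens19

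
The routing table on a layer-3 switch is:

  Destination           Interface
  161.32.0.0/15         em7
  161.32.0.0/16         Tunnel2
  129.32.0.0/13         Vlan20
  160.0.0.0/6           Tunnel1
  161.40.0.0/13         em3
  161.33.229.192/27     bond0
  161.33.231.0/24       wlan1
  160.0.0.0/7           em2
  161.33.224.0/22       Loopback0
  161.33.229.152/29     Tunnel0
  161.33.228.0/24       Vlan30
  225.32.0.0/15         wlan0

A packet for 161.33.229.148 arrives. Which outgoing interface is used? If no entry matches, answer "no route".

em7

Routes whose prefix contains 161.33.229.148:
  160.0.0.0/6 (160.0.0.0 - 163.255.255.255) -> Tunnel1
  160.0.0.0/7 (160.0.0.0 - 161.255.255.255) -> em2
  161.32.0.0/15 (161.32.0.0 - 161.33.255.255) -> em7
More-specific entries that do NOT match:
  161.33.229.152/29 (161.33.229.152 - 161.33.229.159) does not contain 161.33.229.148
  161.33.229.192/27 (161.33.229.192 - 161.33.229.223) does not contain 161.33.229.148
  161.33.231.0/24 (161.33.231.0 - 161.33.231.255) does not contain 161.33.229.148
  161.33.228.0/24 (161.33.228.0 - 161.33.228.255) does not contain 161.33.229.148
  161.33.224.0/22 (161.33.224.0 - 161.33.227.255) does not contain 161.33.229.148
  161.32.0.0/16 (161.32.0.0 - 161.32.255.255) does not contain 161.33.229.148
Longest matching prefix is /15 -> interface em7.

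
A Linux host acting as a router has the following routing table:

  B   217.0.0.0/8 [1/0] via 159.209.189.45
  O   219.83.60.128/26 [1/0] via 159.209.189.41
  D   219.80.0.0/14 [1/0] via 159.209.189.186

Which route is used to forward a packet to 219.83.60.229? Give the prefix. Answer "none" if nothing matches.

Entries matching 219.83.60.229:
  219.80.0.0/14 (219.80.0.0 - 219.83.255.255)
Most specific is 219.80.0.0/14.

219.80.0.0/14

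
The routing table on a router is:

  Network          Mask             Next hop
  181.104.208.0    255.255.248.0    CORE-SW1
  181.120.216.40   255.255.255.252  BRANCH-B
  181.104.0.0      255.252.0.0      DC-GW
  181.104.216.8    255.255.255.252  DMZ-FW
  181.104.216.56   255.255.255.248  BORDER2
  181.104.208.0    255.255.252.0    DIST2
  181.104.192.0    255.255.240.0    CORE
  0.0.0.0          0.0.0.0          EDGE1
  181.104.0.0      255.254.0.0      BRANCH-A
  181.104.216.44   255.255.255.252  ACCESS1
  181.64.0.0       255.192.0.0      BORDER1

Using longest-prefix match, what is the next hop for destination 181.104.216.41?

BRANCH-A

Routes whose prefix contains 181.104.216.41:
  0.0.0.0/0 (default, matches everything) -> EDGE1
  181.64.0.0/10 (181.64.0.0 - 181.127.255.255) -> BORDER1
  181.104.0.0/14 (181.104.0.0 - 181.107.255.255) -> DC-GW
  181.104.0.0/15 (181.104.0.0 - 181.105.255.255) -> BRANCH-A
More-specific entries that do NOT match:
  181.120.216.40/30 (181.120.216.40 - 181.120.216.43) does not contain 181.104.216.41
  181.104.216.8/30 (181.104.216.8 - 181.104.216.11) does not contain 181.104.216.41
  181.104.216.44/30 (181.104.216.44 - 181.104.216.47) does not contain 181.104.216.41
  181.104.216.56/29 (181.104.216.56 - 181.104.216.63) does not contain 181.104.216.41
  181.104.208.0/22 (181.104.208.0 - 181.104.211.255) does not contain 181.104.216.41
  181.104.208.0/21 (181.104.208.0 - 181.104.215.255) does not contain 181.104.216.41
  181.104.192.0/20 (181.104.192.0 - 181.104.207.255) does not contain 181.104.216.41
Longest matching prefix is /15 -> next hop BRANCH-A.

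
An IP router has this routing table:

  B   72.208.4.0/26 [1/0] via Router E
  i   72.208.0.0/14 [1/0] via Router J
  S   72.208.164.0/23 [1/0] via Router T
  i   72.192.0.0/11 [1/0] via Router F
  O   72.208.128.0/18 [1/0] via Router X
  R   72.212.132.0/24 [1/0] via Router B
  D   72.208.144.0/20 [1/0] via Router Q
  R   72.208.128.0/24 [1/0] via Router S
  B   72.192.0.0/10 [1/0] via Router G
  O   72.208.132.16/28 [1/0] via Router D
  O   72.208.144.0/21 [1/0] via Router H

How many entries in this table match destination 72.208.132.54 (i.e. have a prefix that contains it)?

Prefixes containing 72.208.132.54:
  72.192.0.0/10 (72.192.0.0 - 72.255.255.255)
  72.192.0.0/11 (72.192.0.0 - 72.223.255.255)
  72.208.0.0/14 (72.208.0.0 - 72.211.255.255)
  72.208.128.0/18 (72.208.128.0 - 72.208.191.255)
Total matching entries: 4.

4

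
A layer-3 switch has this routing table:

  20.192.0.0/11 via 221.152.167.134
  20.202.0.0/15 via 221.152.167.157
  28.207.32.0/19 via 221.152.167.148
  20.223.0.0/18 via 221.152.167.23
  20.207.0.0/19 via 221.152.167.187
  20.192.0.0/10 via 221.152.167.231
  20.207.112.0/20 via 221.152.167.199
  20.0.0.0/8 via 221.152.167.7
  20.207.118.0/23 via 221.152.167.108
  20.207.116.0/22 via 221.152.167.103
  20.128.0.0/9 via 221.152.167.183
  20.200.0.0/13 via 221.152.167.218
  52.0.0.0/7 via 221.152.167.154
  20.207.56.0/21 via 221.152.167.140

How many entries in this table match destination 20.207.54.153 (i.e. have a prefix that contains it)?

5

Prefixes containing 20.207.54.153:
  20.0.0.0/8 (20.0.0.0 - 20.255.255.255)
  20.128.0.0/9 (20.128.0.0 - 20.255.255.255)
  20.192.0.0/10 (20.192.0.0 - 20.255.255.255)
  20.192.0.0/11 (20.192.0.0 - 20.223.255.255)
  20.200.0.0/13 (20.200.0.0 - 20.207.255.255)
Total matching entries: 5.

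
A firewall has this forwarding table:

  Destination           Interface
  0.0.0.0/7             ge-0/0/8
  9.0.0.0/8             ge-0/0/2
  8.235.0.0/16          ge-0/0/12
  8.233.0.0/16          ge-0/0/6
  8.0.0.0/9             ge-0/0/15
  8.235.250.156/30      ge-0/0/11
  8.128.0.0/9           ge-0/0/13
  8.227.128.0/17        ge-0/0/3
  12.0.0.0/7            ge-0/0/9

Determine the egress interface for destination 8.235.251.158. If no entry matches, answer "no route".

ge-0/0/12

Routes whose prefix contains 8.235.251.158:
  8.128.0.0/9 (8.128.0.0 - 8.255.255.255) -> ge-0/0/13
  8.235.0.0/16 (8.235.0.0 - 8.235.255.255) -> ge-0/0/12
More-specific entries that do NOT match:
  8.235.250.156/30 (8.235.250.156 - 8.235.250.159) does not contain 8.235.251.158
  8.227.128.0/17 (8.227.128.0 - 8.227.255.255) does not contain 8.235.251.158
Longest matching prefix is /16 -> interface ge-0/0/12.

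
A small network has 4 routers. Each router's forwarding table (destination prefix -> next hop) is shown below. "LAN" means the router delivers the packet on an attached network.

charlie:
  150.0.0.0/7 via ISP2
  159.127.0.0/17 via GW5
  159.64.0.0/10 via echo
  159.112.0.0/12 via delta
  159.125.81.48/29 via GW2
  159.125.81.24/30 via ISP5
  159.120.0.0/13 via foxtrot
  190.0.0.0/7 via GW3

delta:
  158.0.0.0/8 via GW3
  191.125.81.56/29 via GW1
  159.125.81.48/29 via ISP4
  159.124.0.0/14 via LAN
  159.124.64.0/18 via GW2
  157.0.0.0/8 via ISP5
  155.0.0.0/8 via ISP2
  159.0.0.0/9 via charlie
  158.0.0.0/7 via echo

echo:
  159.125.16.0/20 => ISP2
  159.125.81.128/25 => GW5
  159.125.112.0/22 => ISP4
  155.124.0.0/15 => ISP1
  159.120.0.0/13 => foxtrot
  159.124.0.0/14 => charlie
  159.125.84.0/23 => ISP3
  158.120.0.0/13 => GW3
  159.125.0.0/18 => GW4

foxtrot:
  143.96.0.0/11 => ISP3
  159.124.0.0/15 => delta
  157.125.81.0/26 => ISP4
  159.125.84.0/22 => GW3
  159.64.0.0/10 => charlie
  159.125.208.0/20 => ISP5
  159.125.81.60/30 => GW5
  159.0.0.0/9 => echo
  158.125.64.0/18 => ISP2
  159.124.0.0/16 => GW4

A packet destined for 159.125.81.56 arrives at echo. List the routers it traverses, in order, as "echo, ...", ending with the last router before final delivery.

echo, charlie, foxtrot, delta

At echo: longest match for 159.125.81.56 is 159.124.0.0/14 -> charlie
At charlie: longest match for 159.125.81.56 is 159.120.0.0/13 -> foxtrot
At foxtrot: longest match for 159.125.81.56 is 159.124.0.0/15 -> delta
At delta: longest match for 159.125.81.56 is 159.124.0.0/14 -> LAN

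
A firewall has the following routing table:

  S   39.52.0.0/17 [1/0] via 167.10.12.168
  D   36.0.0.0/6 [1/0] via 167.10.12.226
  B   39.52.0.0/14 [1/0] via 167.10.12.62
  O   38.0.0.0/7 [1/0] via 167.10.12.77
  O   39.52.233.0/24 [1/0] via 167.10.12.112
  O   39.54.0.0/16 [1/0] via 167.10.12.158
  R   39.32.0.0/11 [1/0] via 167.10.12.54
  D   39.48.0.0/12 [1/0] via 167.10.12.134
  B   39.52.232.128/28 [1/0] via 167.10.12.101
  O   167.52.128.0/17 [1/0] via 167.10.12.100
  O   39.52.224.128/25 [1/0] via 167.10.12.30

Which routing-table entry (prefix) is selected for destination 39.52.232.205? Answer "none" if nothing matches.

Entries matching 39.52.232.205:
  36.0.0.0/6 (36.0.0.0 - 39.255.255.255)
  38.0.0.0/7 (38.0.0.0 - 39.255.255.255)
  39.32.0.0/11 (39.32.0.0 - 39.63.255.255)
  39.48.0.0/12 (39.48.0.0 - 39.63.255.255)
  39.52.0.0/14 (39.52.0.0 - 39.55.255.255)
Most specific is 39.52.0.0/14.

39.52.0.0/14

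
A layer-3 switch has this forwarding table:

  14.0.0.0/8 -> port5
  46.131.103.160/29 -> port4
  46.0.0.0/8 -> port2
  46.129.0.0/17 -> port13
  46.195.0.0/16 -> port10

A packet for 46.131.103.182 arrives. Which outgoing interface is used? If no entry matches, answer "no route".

port2

Routes whose prefix contains 46.131.103.182:
  46.0.0.0/8 (46.0.0.0 - 46.255.255.255) -> port2
More-specific entries that do NOT match:
  46.131.103.160/29 (46.131.103.160 - 46.131.103.167) does not contain 46.131.103.182
  46.129.0.0/17 (46.129.0.0 - 46.129.127.255) does not contain 46.131.103.182
  46.195.0.0/16 (46.195.0.0 - 46.195.255.255) does not contain 46.131.103.182
Longest matching prefix is /8 -> interface port2.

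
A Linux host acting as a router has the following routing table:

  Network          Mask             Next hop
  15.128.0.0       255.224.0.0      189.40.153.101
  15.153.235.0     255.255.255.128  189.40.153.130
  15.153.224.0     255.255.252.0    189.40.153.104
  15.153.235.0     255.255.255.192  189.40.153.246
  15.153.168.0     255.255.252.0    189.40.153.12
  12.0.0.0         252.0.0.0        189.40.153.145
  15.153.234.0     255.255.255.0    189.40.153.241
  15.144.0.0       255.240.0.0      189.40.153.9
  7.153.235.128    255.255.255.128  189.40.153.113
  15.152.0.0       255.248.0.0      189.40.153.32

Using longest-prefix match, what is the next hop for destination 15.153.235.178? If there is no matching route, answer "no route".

Routes whose prefix contains 15.153.235.178:
  12.0.0.0/6 (12.0.0.0 - 15.255.255.255) -> 189.40.153.145
  15.128.0.0/11 (15.128.0.0 - 15.159.255.255) -> 189.40.153.101
  15.144.0.0/12 (15.144.0.0 - 15.159.255.255) -> 189.40.153.9
  15.152.0.0/13 (15.152.0.0 - 15.159.255.255) -> 189.40.153.32
More-specific entries that do NOT match:
  15.153.235.0/26 (15.153.235.0 - 15.153.235.63) does not contain 15.153.235.178
  15.153.235.0/25 (15.153.235.0 - 15.153.235.127) does not contain 15.153.235.178
  7.153.235.128/25 (7.153.235.128 - 7.153.235.255) does not contain 15.153.235.178
  15.153.234.0/24 (15.153.234.0 - 15.153.234.255) does not contain 15.153.235.178
  15.153.224.0/22 (15.153.224.0 - 15.153.227.255) does not contain 15.153.235.178
  15.153.168.0/22 (15.153.168.0 - 15.153.171.255) does not contain 15.153.235.178
Longest matching prefix is /13 -> next hop 189.40.153.32.

189.40.153.32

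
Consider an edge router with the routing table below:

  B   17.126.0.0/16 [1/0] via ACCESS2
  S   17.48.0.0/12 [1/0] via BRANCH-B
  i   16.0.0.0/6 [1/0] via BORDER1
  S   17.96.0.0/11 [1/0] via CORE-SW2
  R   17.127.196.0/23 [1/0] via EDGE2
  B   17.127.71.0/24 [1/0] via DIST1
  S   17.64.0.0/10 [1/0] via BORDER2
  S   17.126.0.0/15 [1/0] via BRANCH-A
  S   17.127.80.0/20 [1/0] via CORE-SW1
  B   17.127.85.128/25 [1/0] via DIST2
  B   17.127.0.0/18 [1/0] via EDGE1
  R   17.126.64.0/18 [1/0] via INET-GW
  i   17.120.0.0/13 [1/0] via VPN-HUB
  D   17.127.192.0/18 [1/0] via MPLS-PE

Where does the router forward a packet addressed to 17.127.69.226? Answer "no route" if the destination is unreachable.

BRANCH-A

Routes whose prefix contains 17.127.69.226:
  16.0.0.0/6 (16.0.0.0 - 19.255.255.255) -> BORDER1
  17.64.0.0/10 (17.64.0.0 - 17.127.255.255) -> BORDER2
  17.96.0.0/11 (17.96.0.0 - 17.127.255.255) -> CORE-SW2
  17.120.0.0/13 (17.120.0.0 - 17.127.255.255) -> VPN-HUB
  17.126.0.0/15 (17.126.0.0 - 17.127.255.255) -> BRANCH-A
More-specific entries that do NOT match:
  17.127.85.128/25 (17.127.85.128 - 17.127.85.255) does not contain 17.127.69.226
  17.127.71.0/24 (17.127.71.0 - 17.127.71.255) does not contain 17.127.69.226
  17.127.196.0/23 (17.127.196.0 - 17.127.197.255) does not contain 17.127.69.226
  17.127.80.0/20 (17.127.80.0 - 17.127.95.255) does not contain 17.127.69.226
  17.127.0.0/18 (17.127.0.0 - 17.127.63.255) does not contain 17.127.69.226
  17.126.64.0/18 (17.126.64.0 - 17.126.127.255) does not contain 17.127.69.226
  17.127.192.0/18 (17.127.192.0 - 17.127.255.255) does not contain 17.127.69.226
  17.126.0.0/16 (17.126.0.0 - 17.126.255.255) does not contain 17.127.69.226
Longest matching prefix is /15 -> next hop BRANCH-A.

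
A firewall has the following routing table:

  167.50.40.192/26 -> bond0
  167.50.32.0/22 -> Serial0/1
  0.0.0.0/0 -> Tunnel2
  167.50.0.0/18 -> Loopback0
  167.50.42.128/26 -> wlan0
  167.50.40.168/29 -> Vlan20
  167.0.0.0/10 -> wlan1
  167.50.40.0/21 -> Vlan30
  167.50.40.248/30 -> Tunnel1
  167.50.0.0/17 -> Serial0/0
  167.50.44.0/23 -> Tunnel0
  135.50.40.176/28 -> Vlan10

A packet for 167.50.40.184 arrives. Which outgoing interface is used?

Routes whose prefix contains 167.50.40.184:
  0.0.0.0/0 (default, matches everything) -> Tunnel2
  167.0.0.0/10 (167.0.0.0 - 167.63.255.255) -> wlan1
  167.50.0.0/17 (167.50.0.0 - 167.50.127.255) -> Serial0/0
  167.50.0.0/18 (167.50.0.0 - 167.50.63.255) -> Loopback0
  167.50.40.0/21 (167.50.40.0 - 167.50.47.255) -> Vlan30
More-specific entries that do NOT match:
  167.50.40.248/30 (167.50.40.248 - 167.50.40.251) does not contain 167.50.40.184
  167.50.40.168/29 (167.50.40.168 - 167.50.40.175) does not contain 167.50.40.184
  135.50.40.176/28 (135.50.40.176 - 135.50.40.191) does not contain 167.50.40.184
  167.50.40.192/26 (167.50.40.192 - 167.50.40.255) does not contain 167.50.40.184
  167.50.42.128/26 (167.50.42.128 - 167.50.42.191) does not contain 167.50.40.184
  167.50.44.0/23 (167.50.44.0 - 167.50.45.255) does not contain 167.50.40.184
  167.50.32.0/22 (167.50.32.0 - 167.50.35.255) does not contain 167.50.40.184
Longest matching prefix is /21 -> interface Vlan30.

Vlan30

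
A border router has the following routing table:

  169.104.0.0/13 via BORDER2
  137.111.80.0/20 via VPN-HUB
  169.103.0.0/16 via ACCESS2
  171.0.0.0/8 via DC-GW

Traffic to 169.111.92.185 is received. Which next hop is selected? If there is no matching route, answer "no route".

BORDER2

Routes whose prefix contains 169.111.92.185:
  169.104.0.0/13 (169.104.0.0 - 169.111.255.255) -> BORDER2
More-specific entries that do NOT match:
  137.111.80.0/20 (137.111.80.0 - 137.111.95.255) does not contain 169.111.92.185
  169.103.0.0/16 (169.103.0.0 - 169.103.255.255) does not contain 169.111.92.185
Longest matching prefix is /13 -> next hop BORDER2.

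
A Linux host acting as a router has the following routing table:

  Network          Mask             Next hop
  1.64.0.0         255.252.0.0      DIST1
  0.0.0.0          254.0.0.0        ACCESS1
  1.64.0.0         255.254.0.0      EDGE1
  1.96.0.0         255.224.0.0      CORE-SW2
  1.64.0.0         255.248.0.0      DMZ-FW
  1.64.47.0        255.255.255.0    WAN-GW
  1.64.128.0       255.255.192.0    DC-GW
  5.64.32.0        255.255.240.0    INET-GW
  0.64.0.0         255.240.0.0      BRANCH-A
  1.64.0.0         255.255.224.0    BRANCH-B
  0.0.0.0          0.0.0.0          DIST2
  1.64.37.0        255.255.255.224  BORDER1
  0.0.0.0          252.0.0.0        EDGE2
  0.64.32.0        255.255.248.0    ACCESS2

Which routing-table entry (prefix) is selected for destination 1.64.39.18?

Entries matching 1.64.39.18:
  0.0.0.0/0 (default, matches everything)
  0.0.0.0/6 (0.0.0.0 - 3.255.255.255)
  0.0.0.0/7 (0.0.0.0 - 1.255.255.255)
  1.64.0.0/13 (1.64.0.0 - 1.71.255.255)
  1.64.0.0/14 (1.64.0.0 - 1.67.255.255)
  1.64.0.0/15 (1.64.0.0 - 1.65.255.255)
Most specific is 1.64.0.0/15.

1.64.0.0/15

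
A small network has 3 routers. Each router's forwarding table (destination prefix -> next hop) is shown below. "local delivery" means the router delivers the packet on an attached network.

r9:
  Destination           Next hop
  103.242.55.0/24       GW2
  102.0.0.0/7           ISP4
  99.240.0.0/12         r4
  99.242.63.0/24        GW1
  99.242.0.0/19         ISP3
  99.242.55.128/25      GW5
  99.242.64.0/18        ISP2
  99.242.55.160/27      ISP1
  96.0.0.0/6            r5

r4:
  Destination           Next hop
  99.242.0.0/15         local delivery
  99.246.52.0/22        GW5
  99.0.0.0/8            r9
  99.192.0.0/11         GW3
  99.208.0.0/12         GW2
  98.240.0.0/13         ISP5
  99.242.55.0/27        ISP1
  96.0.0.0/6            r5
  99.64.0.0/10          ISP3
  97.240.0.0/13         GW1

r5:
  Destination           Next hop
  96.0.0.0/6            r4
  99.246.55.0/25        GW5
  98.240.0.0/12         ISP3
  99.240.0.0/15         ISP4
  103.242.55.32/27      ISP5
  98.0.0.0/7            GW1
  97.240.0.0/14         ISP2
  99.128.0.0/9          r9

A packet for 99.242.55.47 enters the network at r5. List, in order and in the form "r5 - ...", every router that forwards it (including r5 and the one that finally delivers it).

At r5: longest match for 99.242.55.47 is 99.128.0.0/9 -> r9
At r9: longest match for 99.242.55.47 is 99.240.0.0/12 -> r4
At r4: longest match for 99.242.55.47 is 99.242.0.0/15 -> local delivery

r5 - r9 - r4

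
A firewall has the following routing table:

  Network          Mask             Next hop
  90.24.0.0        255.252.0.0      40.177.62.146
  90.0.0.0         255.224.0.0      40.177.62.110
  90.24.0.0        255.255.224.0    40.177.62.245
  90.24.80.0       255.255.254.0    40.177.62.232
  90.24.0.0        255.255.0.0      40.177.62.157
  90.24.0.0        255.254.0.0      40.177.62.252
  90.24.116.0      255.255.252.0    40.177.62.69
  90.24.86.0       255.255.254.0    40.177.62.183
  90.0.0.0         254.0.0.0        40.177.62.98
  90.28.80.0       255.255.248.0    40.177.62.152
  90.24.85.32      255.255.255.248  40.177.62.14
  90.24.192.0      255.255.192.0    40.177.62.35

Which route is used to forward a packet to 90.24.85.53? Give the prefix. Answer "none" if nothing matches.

90.24.0.0/16

Entries matching 90.24.85.53:
  90.0.0.0/7 (90.0.0.0 - 91.255.255.255)
  90.0.0.0/11 (90.0.0.0 - 90.31.255.255)
  90.24.0.0/14 (90.24.0.0 - 90.27.255.255)
  90.24.0.0/15 (90.24.0.0 - 90.25.255.255)
  90.24.0.0/16 (90.24.0.0 - 90.24.255.255)
Most specific is 90.24.0.0/16.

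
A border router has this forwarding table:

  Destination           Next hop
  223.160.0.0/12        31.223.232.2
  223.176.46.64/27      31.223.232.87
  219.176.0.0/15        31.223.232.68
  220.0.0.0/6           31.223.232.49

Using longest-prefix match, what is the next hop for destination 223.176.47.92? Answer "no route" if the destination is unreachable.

31.223.232.49

Routes whose prefix contains 223.176.47.92:
  220.0.0.0/6 (220.0.0.0 - 223.255.255.255) -> 31.223.232.49
More-specific entries that do NOT match:
  223.176.46.64/27 (223.176.46.64 - 223.176.46.95) does not contain 223.176.47.92
  219.176.0.0/15 (219.176.0.0 - 219.177.255.255) does not contain 223.176.47.92
  223.160.0.0/12 (223.160.0.0 - 223.175.255.255) does not contain 223.176.47.92
Longest matching prefix is /6 -> next hop 31.223.232.49.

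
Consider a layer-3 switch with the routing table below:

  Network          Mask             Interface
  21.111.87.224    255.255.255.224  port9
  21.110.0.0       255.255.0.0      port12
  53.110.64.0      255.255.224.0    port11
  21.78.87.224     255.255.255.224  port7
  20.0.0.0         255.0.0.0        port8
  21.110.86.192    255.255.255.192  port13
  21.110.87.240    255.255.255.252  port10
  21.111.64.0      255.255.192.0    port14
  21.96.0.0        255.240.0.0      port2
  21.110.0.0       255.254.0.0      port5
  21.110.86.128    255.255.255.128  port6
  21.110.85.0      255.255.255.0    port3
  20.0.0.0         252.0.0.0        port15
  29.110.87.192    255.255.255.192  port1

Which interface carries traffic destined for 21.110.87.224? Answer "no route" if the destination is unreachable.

Routes whose prefix contains 21.110.87.224:
  20.0.0.0/6 (20.0.0.0 - 23.255.255.255) -> port15
  21.96.0.0/12 (21.96.0.0 - 21.111.255.255) -> port2
  21.110.0.0/15 (21.110.0.0 - 21.111.255.255) -> port5
  21.110.0.0/16 (21.110.0.0 - 21.110.255.255) -> port12
More-specific entries that do NOT match:
  21.110.87.240/30 (21.110.87.240 - 21.110.87.243) does not contain 21.110.87.224
  21.111.87.224/27 (21.111.87.224 - 21.111.87.255) does not contain 21.110.87.224
  21.78.87.224/27 (21.78.87.224 - 21.78.87.255) does not contain 21.110.87.224
  21.110.86.192/26 (21.110.86.192 - 21.110.86.255) does not contain 21.110.87.224
  29.110.87.192/26 (29.110.87.192 - 29.110.87.255) does not contain 21.110.87.224
  21.110.86.128/25 (21.110.86.128 - 21.110.86.255) does not contain 21.110.87.224
  21.110.85.0/24 (21.110.85.0 - 21.110.85.255) does not contain 21.110.87.224
  53.110.64.0/19 (53.110.64.0 - 53.110.95.255) does not contain 21.110.87.224
  21.111.64.0/18 (21.111.64.0 - 21.111.127.255) does not contain 21.110.87.224
Longest matching prefix is /16 -> interface port12.

port12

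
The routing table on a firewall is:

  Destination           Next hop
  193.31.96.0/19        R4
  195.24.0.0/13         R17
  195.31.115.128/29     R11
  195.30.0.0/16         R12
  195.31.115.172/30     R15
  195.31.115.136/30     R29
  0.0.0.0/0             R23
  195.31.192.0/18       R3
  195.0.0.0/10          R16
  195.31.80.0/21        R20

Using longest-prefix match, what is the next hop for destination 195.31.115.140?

R17

Routes whose prefix contains 195.31.115.140:
  0.0.0.0/0 (default, matches everything) -> R23
  195.0.0.0/10 (195.0.0.0 - 195.63.255.255) -> R16
  195.24.0.0/13 (195.24.0.0 - 195.31.255.255) -> R17
More-specific entries that do NOT match:
  195.31.115.172/30 (195.31.115.172 - 195.31.115.175) does not contain 195.31.115.140
  195.31.115.136/30 (195.31.115.136 - 195.31.115.139) does not contain 195.31.115.140
  195.31.115.128/29 (195.31.115.128 - 195.31.115.135) does not contain 195.31.115.140
  195.31.80.0/21 (195.31.80.0 - 195.31.87.255) does not contain 195.31.115.140
  193.31.96.0/19 (193.31.96.0 - 193.31.127.255) does not contain 195.31.115.140
  195.31.192.0/18 (195.31.192.0 - 195.31.255.255) does not contain 195.31.115.140
  195.30.0.0/16 (195.30.0.0 - 195.30.255.255) does not contain 195.31.115.140
Longest matching prefix is /13 -> next hop R17.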